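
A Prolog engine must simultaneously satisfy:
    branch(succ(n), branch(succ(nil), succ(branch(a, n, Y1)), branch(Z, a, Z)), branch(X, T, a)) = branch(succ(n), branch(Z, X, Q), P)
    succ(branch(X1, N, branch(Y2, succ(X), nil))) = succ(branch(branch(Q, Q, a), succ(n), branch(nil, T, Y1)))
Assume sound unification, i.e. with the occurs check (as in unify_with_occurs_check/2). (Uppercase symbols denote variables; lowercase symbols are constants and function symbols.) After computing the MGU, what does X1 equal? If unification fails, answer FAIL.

Decompose branch/3: succ(n) = succ(n),  branch(succ(nil), succ(branch(a, n, Y1)), branch(Z, a, Z)) = branch(Z, X, Q),  branch(X, T, a) = P.
Delete trivial equation succ(n) = succ(n).
Decompose branch/3: succ(nil) = Z,  succ(branch(a, n, Y1)) = X,  branch(Z, a, Z) = Q.
Bind Z := succ(nil); substituting into the one remaining equation that mentions Z gives: branch(succ(nil), a, succ(nil)) = Q.
Bind X := succ(branch(a, n, Y1)); substituting into the 2 remaining equations that mention X gives: branch(succ(branch(a, n, Y1)), T, a) = P,  succ(branch(X1, N, branch(Y2, succ(succ(branch(a, n, Y1))), nil))) = succ(branch(branch(Q, Q, a), succ(n), branch(nil, T, Y1))).
Bind Q := branch(succ(nil), a, succ(nil)); substituting into the one remaining equation that mentions Q gives: succ(branch(X1, N, branch(Y2, succ(succ(branch(a, n, Y1))), nil))) = succ(branch(branch(branch(succ(nil), a, succ(nil)), branch(succ(nil), a, succ(nil)), a), succ(n), branch(nil, T, Y1))).
Bind P := branch(succ(branch(a, n, Y1)), T, a); no other remaining equation mentions P.
Decompose succ/1: branch(X1, N, branch(Y2, succ(succ(branch(a, n, Y1))), nil)) = branch(branch(branch(succ(nil), a, succ(nil)), branch(succ(nil), a, succ(nil)), a), succ(n), branch(nil, T, Y1)).
Decompose branch/3: X1 = branch(branch(succ(nil), a, succ(nil)), branch(succ(nil), a, succ(nil)), a),  N = succ(n),  branch(Y2, succ(succ(branch(a, n, Y1))), nil) = branch(nil, T, Y1).
Bind X1 := branch(branch(succ(nil), a, succ(nil)), branch(succ(nil), a, succ(nil)), a); no other remaining equation mentions X1.
Bind N := succ(n); no other remaining equation mentions N.
Decompose branch/3: Y2 = nil,  succ(succ(branch(a, n, Y1))) = T,  nil = Y1.
Bind Y2 := nil; no other remaining equation mentions Y2.
Bind T := succ(succ(branch(a, n, Y1))); no other remaining equation mentions T. Substituting into the earlier binding gives P := branch(succ(branch(a, n, Y1)), succ(succ(branch(a, n, Y1))), a).
Bind Y1 := nil. Substituting into the earlier bindings gives X := succ(branch(a, n, nil)), P := branch(succ(branch(a, n, nil)), succ(succ(branch(a, n, nil))), a), T := succ(succ(branch(a, n, nil))).
MGU = { Z -> succ(nil), X -> succ(branch(a, n, nil)), Q -> branch(succ(nil), a, succ(nil)), P -> branch(succ(branch(a, n, nil)), succ(succ(branch(a, n, nil))), a), X1 -> branch(branch(succ(nil), a, succ(nil)), branch(succ(nil), a, succ(nil)), a), N -> succ(n), Y2 -> nil, T -> succ(succ(branch(a, n, nil))), Y1 -> nil }, so X1 -> branch(branch(succ(nil), a, succ(nil)), branch(succ(nil), a, succ(nil)), a).

branch(branch(succ(nil), a, succ(nil)), branch(succ(nil), a, succ(nil)), a)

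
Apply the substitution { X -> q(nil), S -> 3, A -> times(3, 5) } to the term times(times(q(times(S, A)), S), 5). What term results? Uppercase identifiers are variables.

times(times(q(times(3, times(3, 5))), 3), 5)

Replace each occurrence of S with 3.
Replace each occurrence of A with times(3, 5).
Result: times(times(q(times(3, times(3, 5))), 3), 5).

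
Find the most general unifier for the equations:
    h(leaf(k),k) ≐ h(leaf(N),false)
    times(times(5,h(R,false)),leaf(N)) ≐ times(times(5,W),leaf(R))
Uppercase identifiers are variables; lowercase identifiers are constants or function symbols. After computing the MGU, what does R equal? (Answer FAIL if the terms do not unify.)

FAIL

Decompose h/2: leaf(k) ≐ leaf(N),  k ≐ false.
Decompose leaf/1: k ≐ N.
Bind N := k; substituting into the one remaining equation that mentions N gives: times(times(5,h(R,false)),leaf(k)) ≐ times(times(5,W),leaf(R)).
Clash: constants k and false differ; no unifier exists.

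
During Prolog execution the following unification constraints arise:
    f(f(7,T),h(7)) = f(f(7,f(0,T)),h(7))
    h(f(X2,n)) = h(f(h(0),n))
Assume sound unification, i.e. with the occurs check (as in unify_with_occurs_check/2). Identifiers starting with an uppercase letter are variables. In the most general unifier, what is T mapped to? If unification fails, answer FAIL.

FAIL

Decompose f/2: f(7,T) = f(7,f(0,T)),  h(7) = h(7).
Decompose f/2: 7 = 7,  T = f(0,T).
Delete trivial equation 7 = 7.
Occurs check fails: T occurs in f(0,T); the equation T = f(0,T) has no finite solution.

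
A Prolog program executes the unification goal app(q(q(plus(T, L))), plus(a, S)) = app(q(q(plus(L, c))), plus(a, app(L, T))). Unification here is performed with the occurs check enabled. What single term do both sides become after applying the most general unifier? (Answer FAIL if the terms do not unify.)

Decompose app/2: q(q(plus(T, L))) = q(q(plus(L, c))),  plus(a, S) = plus(a, app(L, T)).
Decompose q/1: q(plus(T, L)) = q(plus(L, c)).
Decompose q/1: plus(T, L) = plus(L, c).
Decompose plus/2: T = L,  L = c.
Bind T := L; substituting into the one remaining equation that mentions T gives: plus(a, S) = plus(a, app(L, L)).
Bind L := c; substituting into the remaining equation gives: plus(a, S) = plus(a, app(c, c)). Substituting into the earlier binding gives T := c.
Decompose plus/2: a = a,  S = app(c, c).
Delete trivial equation a = a.
Bind S := app(c, c).
Applying the MGU to either side gives app(q(q(plus(c, c))), plus(a, app(c, c))).

app(q(q(plus(c, c))), plus(a, app(c, c)))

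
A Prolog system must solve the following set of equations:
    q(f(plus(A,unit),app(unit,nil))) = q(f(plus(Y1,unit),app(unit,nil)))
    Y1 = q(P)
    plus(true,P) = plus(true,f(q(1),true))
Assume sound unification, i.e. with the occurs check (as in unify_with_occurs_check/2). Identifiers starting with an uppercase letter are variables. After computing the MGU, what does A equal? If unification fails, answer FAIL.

Decompose q/1: f(plus(A,unit),app(unit,nil)) = f(plus(Y1,unit),app(unit,nil)).
Decompose f/2: plus(A,unit) = plus(Y1,unit),  app(unit,nil) = app(unit,nil).
Decompose plus/2: A = Y1,  unit = unit.
Bind A := Y1; no other remaining equation mentions A.
Delete trivial equation unit = unit.
Delete trivial equation app(unit,nil) = app(unit,nil).
Bind Y1 := q(P); no other remaining equation mentions Y1. Substituting into the earlier binding gives A := q(P).
Decompose plus/2: true = true,  P = f(q(1),true).
Delete trivial equation true = true.
Bind P := f(q(1),true). Substituting into the earlier bindings gives A := q(f(q(1),true)), Y1 := q(f(q(1),true)).
MGU = { A ↦ q(f(q(1),true)), Y1 ↦ q(f(q(1),true)), P ↦ f(q(1),true) }, so A ↦ q(f(q(1),true)).

q(f(q(1),true))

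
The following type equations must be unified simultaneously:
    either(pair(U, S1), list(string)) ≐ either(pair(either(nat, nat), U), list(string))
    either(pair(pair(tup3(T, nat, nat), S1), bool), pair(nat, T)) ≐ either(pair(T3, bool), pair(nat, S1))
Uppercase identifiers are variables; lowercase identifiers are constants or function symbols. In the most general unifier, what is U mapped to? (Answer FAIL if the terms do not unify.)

either(nat, nat)

Decompose either/2: pair(U, S1) ≐ pair(either(nat, nat), U),  list(string) ≐ list(string).
Decompose pair/2: U ≐ either(nat, nat),  S1 ≐ U.
Bind U := either(nat, nat); substituting into the one remaining equation that mentions U gives: S1 ≐ either(nat, nat).
Bind S1 := either(nat, nat); substituting into the one remaining equation that mentions S1 gives: either(pair(pair(tup3(T, nat, nat), either(nat, nat)), bool), pair(nat, T)) ≐ either(pair(T3, bool), pair(nat, either(nat, nat))).
Delete trivial equation list(string) ≐ list(string).
Decompose either/2: pair(pair(tup3(T, nat, nat), either(nat, nat)), bool) ≐ pair(T3, bool),  pair(nat, T) ≐ pair(nat, either(nat, nat)).
Decompose pair/2: pair(tup3(T, nat, nat), either(nat, nat)) ≐ T3,  bool ≐ bool.
Bind T3 := pair(tup3(T, nat, nat), either(nat, nat)); no other remaining equation mentions T3.
Delete trivial equation bool ≐ bool.
Decompose pair/2: nat ≐ nat,  T ≐ either(nat, nat).
Delete trivial equation nat ≐ nat.
Bind T := either(nat, nat). Substituting into the earlier binding gives T3 := pair(tup3(either(nat, nat), nat, nat), either(nat, nat)).
MGU = { U := either(nat, nat), S1 := either(nat, nat), T3 := pair(tup3(either(nat, nat), nat, nat), either(nat, nat)), T := either(nat, nat) }, so U := either(nat, nat).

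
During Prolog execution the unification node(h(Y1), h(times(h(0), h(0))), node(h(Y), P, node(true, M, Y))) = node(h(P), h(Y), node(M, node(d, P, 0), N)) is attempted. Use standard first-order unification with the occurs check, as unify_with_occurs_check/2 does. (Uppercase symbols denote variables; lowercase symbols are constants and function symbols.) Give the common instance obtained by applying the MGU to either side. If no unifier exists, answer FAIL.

Decompose node/3: h(Y1) = h(P),  h(times(h(0), h(0))) = h(Y),  node(h(Y), P, node(true, M, Y)) = node(M, node(d, P, 0), N).
Decompose h/1: Y1 = P.
Bind Y1 := P; no other remaining equation mentions Y1.
Decompose h/1: times(h(0), h(0)) = Y.
Bind Y := times(h(0), h(0)); substituting into the remaining equation gives: node(h(times(h(0), h(0))), P, node(true, M, times(h(0), h(0)))) = node(M, node(d, P, 0), N).
Decompose node/3: h(times(h(0), h(0))) = M,  P = node(d, P, 0),  node(true, M, times(h(0), h(0))) = N.
Bind M := h(times(h(0), h(0))); substituting into the one remaining equation that mentions M gives: node(true, h(times(h(0), h(0))), times(h(0), h(0))) = N.
Occurs check fails: P occurs in node(d, P, 0); the equation P = node(d, P, 0) has no finite solution.

FAIL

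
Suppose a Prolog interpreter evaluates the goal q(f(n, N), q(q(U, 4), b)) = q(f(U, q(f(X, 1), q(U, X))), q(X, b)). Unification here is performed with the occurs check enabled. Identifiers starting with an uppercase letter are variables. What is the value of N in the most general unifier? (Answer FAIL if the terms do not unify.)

q(f(q(n, 4), 1), q(n, q(n, 4)))

Decompose q/2: f(n, N) = f(U, q(f(X, 1), q(U, X))),  q(q(U, 4), b) = q(X, b).
Decompose f/2: n = U,  N = q(f(X, 1), q(U, X)).
Bind U := n; substituting into the remaining equations gives: N = q(f(X, 1), q(n, X)),  q(q(n, 4), b) = q(X, b).
Bind N := q(f(X, 1), q(n, X)); no other remaining equation mentions N.
Decompose q/2: q(n, 4) = X,  b = b.
Bind X := q(n, 4); no other remaining equation mentions X. Substituting into the earlier binding gives N := q(f(q(n, 4), 1), q(n, q(n, 4))).
Delete trivial equation b = b.
MGU = { U = n, N = q(f(q(n, 4), 1), q(n, q(n, 4))), X = q(n, 4) }, so N = q(f(q(n, 4), 1), q(n, q(n, 4))).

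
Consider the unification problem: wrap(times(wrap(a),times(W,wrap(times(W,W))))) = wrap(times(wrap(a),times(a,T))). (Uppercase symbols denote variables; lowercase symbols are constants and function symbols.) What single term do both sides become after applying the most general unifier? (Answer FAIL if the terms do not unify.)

Decompose wrap/1: times(wrap(a),times(W,wrap(times(W,W)))) = times(wrap(a),times(a,T)).
Decompose times/2: wrap(a) = wrap(a),  times(W,wrap(times(W,W))) = times(a,T).
Delete trivial equation wrap(a) = wrap(a).
Decompose times/2: W = a,  wrap(times(W,W)) = T.
Bind W := a; substituting into the remaining equation gives: wrap(times(a,a)) = T.
Bind T := wrap(times(a,a)).
Applying the MGU to either side gives wrap(times(wrap(a),times(a,wrap(times(a,a))))).

wrap(times(wrap(a),times(a,wrap(times(a,a)))))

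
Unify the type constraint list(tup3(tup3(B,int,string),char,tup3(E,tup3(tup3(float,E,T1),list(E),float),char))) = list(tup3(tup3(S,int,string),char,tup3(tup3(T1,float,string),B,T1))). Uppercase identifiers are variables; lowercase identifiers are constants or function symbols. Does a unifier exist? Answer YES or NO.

Decompose list/1: tup3(tup3(B,int,string),char,tup3(E,tup3(tup3(float,E,T1),list(E),float),char)) = tup3(tup3(S,int,string),char,tup3(tup3(T1,float,string),B,T1)).
Decompose tup3/3: tup3(B,int,string) = tup3(S,int,string),  char = char,  tup3(E,tup3(tup3(float,E,T1),list(E),float),char) = tup3(tup3(T1,float,string),B,T1).
Decompose tup3/3: B = S,  int = int,  string = string.
Bind B := S; substituting into the one remaining equation that mentions B gives: tup3(E,tup3(tup3(float,E,T1),list(E),float),char) = tup3(tup3(T1,float,string),S,T1).
Delete trivial equation int = int.
Delete trivial equation string = string.
Delete trivial equation char = char.
Decompose tup3/3: E = tup3(T1,float,string),  tup3(tup3(float,E,T1),list(E),float) = S,  char = T1.
Bind E := tup3(T1,float,string); substituting into the one remaining equation that mentions E gives: tup3(tup3(float,tup3(T1,float,string),T1),list(tup3(T1,float,string)),float) = S.
Bind S := tup3(tup3(float,tup3(T1,float,string),T1),list(tup3(T1,float,string)),float); no other remaining equation mentions S. Substituting into the earlier binding gives B := tup3(tup3(float,tup3(T1,float,string),T1),list(tup3(T1,float,string)),float).
Bind T1 := char. Substituting into the earlier bindings gives B := tup3(tup3(float,tup3(char,float,string),char),list(tup3(char,float,string)),float), E := tup3(char,float,string), S := tup3(tup3(float,tup3(char,float,string),char),list(tup3(char,float,string)),float).
No equations remain and no clash or occurs-check failure arose, so a unifier exists.

YES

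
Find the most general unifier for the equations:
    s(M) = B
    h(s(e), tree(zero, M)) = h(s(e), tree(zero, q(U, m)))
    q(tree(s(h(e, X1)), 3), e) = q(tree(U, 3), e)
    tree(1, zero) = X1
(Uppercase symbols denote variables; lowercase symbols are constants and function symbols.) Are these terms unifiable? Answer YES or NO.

YES

Bind B := s(M); no other remaining equation mentions B.
Decompose h/2: s(e) = s(e),  tree(zero, M) = tree(zero, q(U, m)).
Delete trivial equation s(e) = s(e).
Decompose tree/2: zero = zero,  M = q(U, m).
Delete trivial equation zero = zero.
Bind M := q(U, m); no other remaining equation mentions M. Substituting into the earlier binding gives B := s(q(U, m)).
Decompose q/2: tree(s(h(e, X1)), 3) = tree(U, 3),  e = e.
Decompose tree/2: s(h(e, X1)) = U,  3 = 3.
Bind U := s(h(e, X1)); no other remaining equation mentions U. Substituting into the earlier bindings gives B := s(q(s(h(e, X1)), m)), M := q(s(h(e, X1)), m).
Delete trivial equation 3 = 3.
Delete trivial equation e = e.
Bind X1 := tree(1, zero). Substituting into the earlier bindings gives B := s(q(s(h(e, tree(1, zero))), m)), M := q(s(h(e, tree(1, zero))), m), U := s(h(e, tree(1, zero))).
No equations remain and no clash or occurs-check failure arose, so a unifier exists.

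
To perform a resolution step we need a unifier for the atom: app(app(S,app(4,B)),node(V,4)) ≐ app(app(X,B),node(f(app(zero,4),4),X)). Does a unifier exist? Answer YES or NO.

Decompose app/2: app(S,app(4,B)) ≐ app(X,B),  node(V,4) ≐ node(f(app(zero,4),4),X).
Decompose app/2: S ≐ X,  app(4,B) ≐ B.
Bind S := X; no other remaining equation mentions S.
Occurs check fails: B occurs in app(4,B); the equation B ≐ app(4,B) has no finite solution.

NO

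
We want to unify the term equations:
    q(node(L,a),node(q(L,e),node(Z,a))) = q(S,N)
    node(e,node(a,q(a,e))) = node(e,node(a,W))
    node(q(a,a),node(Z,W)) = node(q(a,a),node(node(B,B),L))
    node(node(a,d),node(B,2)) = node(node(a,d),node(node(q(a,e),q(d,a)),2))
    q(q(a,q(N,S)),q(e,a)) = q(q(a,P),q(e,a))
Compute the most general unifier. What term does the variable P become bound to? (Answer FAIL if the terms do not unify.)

q(node(q(q(a,e),e),node(node(node(q(a,e),q(d,a)),node(q(a,e),q(d,a))),a)),node(q(a,e),a))

Decompose q/2: node(L,a) = S,  node(q(L,e),node(Z,a)) = N.
Bind S := node(L,a); substituting into the one remaining equation that mentions S gives: q(q(a,q(N,node(L,a))),q(e,a)) = q(q(a,P),q(e,a)).
Bind N := node(q(L,e),node(Z,a)); substituting into the one remaining equation that mentions N gives: q(q(a,q(node(q(L,e),node(Z,a)),node(L,a))),q(e,a)) = q(q(a,P),q(e,a)).
Decompose node/2: e = e,  node(a,q(a,e)) = node(a,W).
Delete trivial equation e = e.
Decompose node/2: a = a,  q(a,e) = W.
Delete trivial equation a = a.
Bind W := q(a,e); substituting into the one remaining equation that mentions W gives: node(q(a,a),node(Z,q(a,e))) = node(q(a,a),node(node(B,B),L)).
Decompose node/2: q(a,a) = q(a,a),  node(Z,q(a,e)) = node(node(B,B),L).
Delete trivial equation q(a,a) = q(a,a).
Decompose node/2: Z = node(B,B),  q(a,e) = L.
Bind Z := node(B,B); substituting into the one remaining equation that mentions Z gives: q(q(a,q(node(q(L,e),node(node(B,B),a)),node(L,a))),q(e,a)) = q(q(a,P),q(e,a)). Substituting into the earlier binding gives N := node(q(L,e),node(node(B,B),a)).
Bind L := q(a,e); substituting into the one remaining equation that mentions L gives: q(q(a,q(node(q(q(a,e),e),node(node(B,B),a)),node(q(a,e),a))),q(e,a)) = q(q(a,P),q(e,a)). Substituting into the earlier bindings gives S := node(q(a,e),a), N := node(q(q(a,e),e),node(node(B,B),a)).
Decompose node/2: node(a,d) = node(a,d),  node(B,2) = node(node(q(a,e),q(d,a)),2).
Delete trivial equation node(a,d) = node(a,d).
Decompose node/2: B = node(q(a,e),q(d,a)),  2 = 2.
Bind B := node(q(a,e),q(d,a)); substituting into the one remaining equation that mentions B gives: q(q(a,q(node(q(q(a,e),e),node(node(node(q(a,e),q(d,a)),node(q(a,e),q(d,a))),a)),node(q(a,e),a))),q(e,a)) = q(q(a,P),q(e,a)). Substituting into the earlier bindings gives N := node(q(q(a,e),e),node(node(node(q(a,e),q(d,a)),node(q(a,e),q(d,a))),a)), Z := node(node(q(a,e),q(d,a)),node(q(a,e),q(d,a))).
Delete trivial equation 2 = 2.
Decompose q/2: q(a,q(node(q(q(a,e),e),node(node(node(q(a,e),q(d,a)),node(q(a,e),q(d,a))),a)),node(q(a,e),a))) = q(a,P),  q(e,a) = q(e,a).
Decompose q/2: a = a,  q(node(q(q(a,e),e),node(node(node(q(a,e),q(d,a)),node(q(a,e),q(d,a))),a)),node(q(a,e),a)) = P.
Delete trivial equation a = a.
Bind P := q(node(q(q(a,e),e),node(node(node(q(a,e),q(d,a)),node(q(a,e),q(d,a))),a)),node(q(a,e),a)); no other remaining equation mentions P.
Delete trivial equation q(e,a) = q(e,a).
MGU = { S ↦ node(q(a,e),a), N ↦ node(q(q(a,e),e),node(node(node(q(a,e),q(d,a)),node(q(a,e),q(d,a))),a)), W ↦ q(a,e), Z ↦ node(node(q(a,e),q(d,a)),node(q(a,e),q(d,a))), L ↦ q(a,e), B ↦ node(q(a,e),q(d,a)), P ↦ q(node(q(q(a,e),e),node(node(node(q(a,e),q(d,a)),node(q(a,e),q(d,a))),a)),node(q(a,e),a)) }, so P ↦ q(node(q(q(a,e),e),node(node(node(q(a,e),q(d,a)),node(q(a,e),q(d,a))),a)),node(q(a,e),a)).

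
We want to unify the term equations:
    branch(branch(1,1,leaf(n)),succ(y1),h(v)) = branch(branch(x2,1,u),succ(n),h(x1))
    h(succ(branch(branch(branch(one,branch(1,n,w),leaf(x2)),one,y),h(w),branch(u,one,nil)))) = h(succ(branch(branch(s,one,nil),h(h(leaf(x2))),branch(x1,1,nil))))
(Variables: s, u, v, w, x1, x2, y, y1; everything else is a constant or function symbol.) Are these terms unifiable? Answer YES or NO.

Decompose branch/3: branch(1,1,leaf(n)) = branch(x2,1,u),  succ(y1) = succ(n),  h(v) = h(x1).
Decompose branch/3: 1 = x2,  1 = 1,  leaf(n) = u.
Bind x2 := 1; substituting into the one remaining equation that mentions x2 gives: h(succ(branch(branch(branch(one,branch(1,n,w),leaf(1)),one,y),h(w),branch(u,one,nil)))) = h(succ(branch(branch(s,one,nil),h(h(leaf(1))),branch(x1,1,nil)))).
Delete trivial equation 1 = 1.
Bind u := leaf(n); substituting into the one remaining equation that mentions u gives: h(succ(branch(branch(branch(one,branch(1,n,w),leaf(1)),one,y),h(w),branch(leaf(n),one,nil)))) = h(succ(branch(branch(s,one,nil),h(h(leaf(1))),branch(x1,1,nil)))).
Decompose succ/1: y1 = n.
Bind y1 := n; no other remaining equation mentions y1.
Decompose h/1: v = x1.
Bind v := x1; no other remaining equation mentions v.
Decompose h/1: succ(branch(branch(branch(one,branch(1,n,w),leaf(1)),one,y),h(w),branch(leaf(n),one,nil))) = succ(branch(branch(s,one,nil),h(h(leaf(1))),branch(x1,1,nil))).
Decompose succ/1: branch(branch(branch(one,branch(1,n,w),leaf(1)),one,y),h(w),branch(leaf(n),one,nil)) = branch(branch(s,one,nil),h(h(leaf(1))),branch(x1,1,nil)).
Decompose branch/3: branch(branch(one,branch(1,n,w),leaf(1)),one,y) = branch(s,one,nil),  h(w) = h(h(leaf(1))),  branch(leaf(n),one,nil) = branch(x1,1,nil).
Decompose branch/3: branch(one,branch(1,n,w),leaf(1)) = s,  one = one,  y = nil.
Bind s := branch(one,branch(1,n,w),leaf(1)); no other remaining equation mentions s.
Delete trivial equation one = one.
Bind y := nil; no other remaining equation mentions y.
Decompose h/1: w = h(leaf(1)).
Bind w := h(leaf(1)); no other remaining equation mentions w. Substituting into the earlier binding gives s := branch(one,branch(1,n,h(leaf(1))),leaf(1)).
Decompose branch/3: leaf(n) = x1,  one = 1,  nil = nil.
Bind x1 := leaf(n); no other remaining equation mentions x1. Substituting into the earlier binding gives v := leaf(n).
Clash: constants one and 1 differ; no unifier exists.

NO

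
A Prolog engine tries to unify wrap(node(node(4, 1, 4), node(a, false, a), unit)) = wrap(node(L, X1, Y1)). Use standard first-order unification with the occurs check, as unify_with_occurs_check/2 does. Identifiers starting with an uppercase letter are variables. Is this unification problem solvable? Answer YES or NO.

Decompose wrap/1: node(node(4, 1, 4), node(a, false, a), unit) = node(L, X1, Y1).
Decompose node/3: node(4, 1, 4) = L,  node(a, false, a) = X1,  unit = Y1.
Bind L := node(4, 1, 4); no other remaining equation mentions L.
Bind X1 := node(a, false, a); no other remaining equation mentions X1.
Bind Y1 := unit.
No equations remain and no clash or occurs-check failure arose, so a unifier exists.

YES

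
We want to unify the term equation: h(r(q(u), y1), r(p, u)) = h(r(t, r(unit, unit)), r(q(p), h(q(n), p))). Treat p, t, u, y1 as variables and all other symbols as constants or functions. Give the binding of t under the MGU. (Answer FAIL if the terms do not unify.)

Decompose h/2: r(q(u), y1) = r(t, r(unit, unit)),  r(p, u) = r(q(p), h(q(n), p)).
Decompose r/2: q(u) = t,  y1 = r(unit, unit).
Bind t := q(u); no other remaining equation mentions t.
Bind y1 := r(unit, unit); no other remaining equation mentions y1.
Decompose r/2: p = q(p),  u = h(q(n), p).
Occurs check fails: p occurs in q(p); the equation p = q(p) has no finite solution.

FAIL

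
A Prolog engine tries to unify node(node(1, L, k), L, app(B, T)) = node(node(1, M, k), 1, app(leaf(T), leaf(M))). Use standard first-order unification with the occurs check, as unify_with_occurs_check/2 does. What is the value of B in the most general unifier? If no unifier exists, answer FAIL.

Decompose node/3: node(1, L, k) = node(1, M, k),  L = 1,  app(B, T) = app(leaf(T), leaf(M)).
Decompose node/3: 1 = 1,  L = M,  k = k.
Delete trivial equation 1 = 1.
Bind L := M; substituting into the one remaining equation that mentions L gives: M = 1.
Delete trivial equation k = k.
Bind M := 1; substituting into the remaining equation gives: app(B, T) = app(leaf(T), leaf(1)). Substituting into the earlier binding gives L := 1.
Decompose app/2: B = leaf(T),  T = leaf(1).
Bind B := leaf(T); no other remaining equation mentions B.
Bind T := leaf(1). Substituting into the earlier binding gives B := leaf(leaf(1)).
MGU = { L ↦ 1, M ↦ 1, B ↦ leaf(leaf(1)), T ↦ leaf(1) }, so B ↦ leaf(leaf(1)).

leaf(leaf(1))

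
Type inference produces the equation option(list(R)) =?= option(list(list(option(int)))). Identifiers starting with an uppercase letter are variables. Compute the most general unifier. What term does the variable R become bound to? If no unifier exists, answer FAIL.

list(option(int))

Decompose option/1: list(R) =?= list(list(option(int))).
Decompose list/1: R =?= list(option(int)).
Bind R := list(option(int)).
MGU = { R -> list(option(int)) }, so R -> list(option(int)).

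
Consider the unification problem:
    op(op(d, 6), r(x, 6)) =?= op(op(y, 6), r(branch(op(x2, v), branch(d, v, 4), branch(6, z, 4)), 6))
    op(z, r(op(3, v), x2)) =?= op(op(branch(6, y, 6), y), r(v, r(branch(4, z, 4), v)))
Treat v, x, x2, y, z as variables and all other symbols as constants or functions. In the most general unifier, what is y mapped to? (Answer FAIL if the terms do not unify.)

FAIL

Decompose op/2: op(d, 6) =?= op(y, 6),  r(x, 6) =?= r(branch(op(x2, v), branch(d, v, 4), branch(6, z, 4)), 6).
Decompose op/2: d =?= y,  6 =?= 6.
Bind y := d; substituting into the one remaining equation that mentions y gives: op(z, r(op(3, v), x2)) =?= op(op(branch(6, d, 6), d), r(v, r(branch(4, z, 4), v))).
Delete trivial equation 6 =?= 6.
Decompose r/2: x =?= branch(op(x2, v), branch(d, v, 4), branch(6, z, 4)),  6 =?= 6.
Bind x := branch(op(x2, v), branch(d, v, 4), branch(6, z, 4)); no other remaining equation mentions x.
Delete trivial equation 6 =?= 6.
Decompose op/2: z =?= op(branch(6, d, 6), d),  r(op(3, v), x2) =?= r(v, r(branch(4, z, 4), v)).
Bind z := op(branch(6, d, 6), d); substituting into the remaining equation gives: r(op(3, v), x2) =?= r(v, r(branch(4, op(branch(6, d, 6), d), 4), v)). Substituting into the earlier binding gives x := branch(op(x2, v), branch(d, v, 4), branch(6, op(branch(6, d, 6), d), 4)).
Decompose r/2: op(3, v) =?= v,  x2 =?= r(branch(4, op(branch(6, d, 6), d), 4), v).
Occurs check fails: v occurs in op(3, v); the equation v =?= op(3, v) has no finite solution.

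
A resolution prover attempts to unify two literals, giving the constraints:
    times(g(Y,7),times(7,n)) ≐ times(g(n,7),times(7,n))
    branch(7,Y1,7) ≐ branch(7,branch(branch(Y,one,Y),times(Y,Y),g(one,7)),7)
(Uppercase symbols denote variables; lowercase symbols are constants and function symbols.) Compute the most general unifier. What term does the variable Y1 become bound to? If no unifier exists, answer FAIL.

Decompose times/2: g(Y,7) ≐ g(n,7),  times(7,n) ≐ times(7,n).
Decompose g/2: Y ≐ n,  7 ≐ 7.
Bind Y := n; substituting into the one remaining equation that mentions Y gives: branch(7,Y1,7) ≐ branch(7,branch(branch(n,one,n),times(n,n),g(one,7)),7).
Delete trivial equation 7 ≐ 7.
Delete trivial equation times(7,n) ≐ times(7,n).
Decompose branch/3: 7 ≐ 7,  Y1 ≐ branch(branch(n,one,n),times(n,n),g(one,7)),  7 ≐ 7.
Delete trivial equation 7 ≐ 7.
Bind Y1 := branch(branch(n,one,n),times(n,n),g(one,7)); no other remaining equation mentions Y1.
Delete trivial equation 7 ≐ 7.
MGU = { Y ↦ n, Y1 ↦ branch(branch(n,one,n),times(n,n),g(one,7)) }, so Y1 ↦ branch(branch(n,one,n),times(n,n),g(one,7)).

branch(branch(n,one,n),times(n,n),g(one,7))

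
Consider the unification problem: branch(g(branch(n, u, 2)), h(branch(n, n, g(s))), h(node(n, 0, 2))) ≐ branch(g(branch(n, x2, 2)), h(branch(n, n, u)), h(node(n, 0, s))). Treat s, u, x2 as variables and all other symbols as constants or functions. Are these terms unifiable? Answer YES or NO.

Decompose branch/3: g(branch(n, u, 2)) ≐ g(branch(n, x2, 2)),  h(branch(n, n, g(s))) ≐ h(branch(n, n, u)),  h(node(n, 0, 2)) ≐ h(node(n, 0, s)).
Decompose g/1: branch(n, u, 2) ≐ branch(n, x2, 2).
Decompose branch/3: n ≐ n,  u ≐ x2,  2 ≐ 2.
Delete trivial equation n ≐ n.
Bind u := x2; substituting into the one remaining equation that mentions u gives: h(branch(n, n, g(s))) ≐ h(branch(n, n, x2)).
Delete trivial equation 2 ≐ 2.
Decompose h/1: branch(n, n, g(s)) ≐ branch(n, n, x2).
Decompose branch/3: n ≐ n,  n ≐ n,  g(s) ≐ x2.
Delete trivial equation n ≐ n.
Delete trivial equation n ≐ n.
Bind x2 := g(s); no other remaining equation mentions x2. Substituting into the earlier binding gives u := g(s).
Decompose h/1: node(n, 0, 2) ≐ node(n, 0, s).
Decompose node/3: n ≐ n,  0 ≐ 0,  2 ≐ s.
Delete trivial equation n ≐ n.
Delete trivial equation 0 ≐ 0.
Bind s := 2. Substituting into the earlier bindings gives u := g(2), x2 := g(2).
No equations remain and no clash or occurs-check failure arose, so a unifier exists.

YES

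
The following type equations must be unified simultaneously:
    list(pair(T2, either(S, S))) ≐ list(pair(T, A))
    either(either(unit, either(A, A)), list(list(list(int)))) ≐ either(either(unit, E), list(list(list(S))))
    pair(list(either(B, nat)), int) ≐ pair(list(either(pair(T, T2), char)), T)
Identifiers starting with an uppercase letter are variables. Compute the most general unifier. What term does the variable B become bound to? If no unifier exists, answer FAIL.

Decompose list/1: pair(T2, either(S, S)) ≐ pair(T, A).
Decompose pair/2: T2 ≐ T,  either(S, S) ≐ A.
Bind T2 := T; substituting into the one remaining equation that mentions T2 gives: pair(list(either(B, nat)), int) ≐ pair(list(either(pair(T, T), char)), T).
Bind A := either(S, S); substituting into the one remaining equation that mentions A gives: either(either(unit, either(either(S, S), either(S, S))), list(list(list(int)))) ≐ either(either(unit, E), list(list(list(S)))).
Decompose either/2: either(unit, either(either(S, S), either(S, S))) ≐ either(unit, E),  list(list(list(int))) ≐ list(list(list(S))).
Decompose either/2: unit ≐ unit,  either(either(S, S), either(S, S)) ≐ E.
Delete trivial equation unit ≐ unit.
Bind E := either(either(S, S), either(S, S)); no other remaining equation mentions E.
Decompose list/1: list(list(int)) ≐ list(list(S)).
Decompose list/1: list(int) ≐ list(S).
Decompose list/1: int ≐ S.
Bind S := int; no other remaining equation mentions S. Substituting into the earlier bindings gives A := either(int, int), E := either(either(int, int), either(int, int)).
Decompose pair/2: list(either(B, nat)) ≐ list(either(pair(T, T), char)),  int ≐ T.
Decompose list/1: either(B, nat) ≐ either(pair(T, T), char).
Decompose either/2: B ≐ pair(T, T),  nat ≐ char.
Bind B := pair(T, T); no other remaining equation mentions B.
Clash: constants nat and char differ; no unifier exists.

FAIL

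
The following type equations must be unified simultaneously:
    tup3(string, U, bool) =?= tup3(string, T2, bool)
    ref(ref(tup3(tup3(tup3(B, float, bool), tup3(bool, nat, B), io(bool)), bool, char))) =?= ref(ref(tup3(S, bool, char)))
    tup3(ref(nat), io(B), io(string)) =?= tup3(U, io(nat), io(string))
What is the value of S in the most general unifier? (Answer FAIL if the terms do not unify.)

tup3(tup3(nat, float, bool), tup3(bool, nat, nat), io(bool))

Decompose tup3/3: string =?= string,  U =?= T2,  bool =?= bool.
Delete trivial equation string =?= string.
Bind U := T2; substituting into the one remaining equation that mentions U gives: tup3(ref(nat), io(B), io(string)) =?= tup3(T2, io(nat), io(string)).
Delete trivial equation bool =?= bool.
Decompose ref/1: ref(tup3(tup3(tup3(B, float, bool), tup3(bool, nat, B), io(bool)), bool, char)) =?= ref(tup3(S, bool, char)).
Decompose ref/1: tup3(tup3(tup3(B, float, bool), tup3(bool, nat, B), io(bool)), bool, char) =?= tup3(S, bool, char).
Decompose tup3/3: tup3(tup3(B, float, bool), tup3(bool, nat, B), io(bool)) =?= S,  bool =?= bool,  char =?= char.
Bind S := tup3(tup3(B, float, bool), tup3(bool, nat, B), io(bool)); no other remaining equation mentions S.
Delete trivial equation bool =?= bool.
Delete trivial equation char =?= char.
Decompose tup3/3: ref(nat) =?= T2,  io(B) =?= io(nat),  io(string) =?= io(string).
Bind T2 := ref(nat); no other remaining equation mentions T2. Substituting into the earlier binding gives U := ref(nat).
Decompose io/1: B =?= nat.
Bind B := nat; no other remaining equation mentions B. Substituting into the earlier binding gives S := tup3(tup3(nat, float, bool), tup3(bool, nat, nat), io(bool)).
Delete trivial equation io(string) =?= io(string).
MGU = { U -> ref(nat), S -> tup3(tup3(nat, float, bool), tup3(bool, nat, nat), io(bool)), T2 -> ref(nat), B -> nat }, so S -> tup3(tup3(nat, float, bool), tup3(bool, nat, nat), io(bool)).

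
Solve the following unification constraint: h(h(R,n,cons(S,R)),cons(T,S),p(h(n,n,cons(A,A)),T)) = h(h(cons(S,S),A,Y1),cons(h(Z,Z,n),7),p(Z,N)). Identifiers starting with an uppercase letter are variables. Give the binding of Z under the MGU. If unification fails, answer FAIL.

h(n,n,cons(n,n))

Decompose h/3: h(R,n,cons(S,R)) = h(cons(S,S),A,Y1),  cons(T,S) = cons(h(Z,Z,n),7),  p(h(n,n,cons(A,A)),T) = p(Z,N).
Decompose h/3: R = cons(S,S),  n = A,  cons(S,R) = Y1.
Bind R := cons(S,S); substituting into the one remaining equation that mentions R gives: cons(S,cons(S,S)) = Y1.
Bind A := n; substituting into the one remaining equation that mentions A gives: p(h(n,n,cons(n,n)),T) = p(Z,N).
Bind Y1 := cons(S,cons(S,S)); no other remaining equation mentions Y1.
Decompose cons/2: T = h(Z,Z,n),  S = 7.
Bind T := h(Z,Z,n); substituting into the one remaining equation that mentions T gives: p(h(n,n,cons(n,n)),h(Z,Z,n)) = p(Z,N).
Bind S := 7; no other remaining equation mentions S. Substituting into the earlier bindings gives R := cons(7,7), Y1 := cons(7,cons(7,7)).
Decompose p/2: h(n,n,cons(n,n)) = Z,  h(Z,Z,n) = N.
Bind Z := h(n,n,cons(n,n)); substituting into the remaining equation gives: h(h(n,n,cons(n,n)),h(n,n,cons(n,n)),n) = N. Substituting into the earlier binding gives T := h(h(n,n,cons(n,n)),h(n,n,cons(n,n)),n).
Bind N := h(h(n,n,cons(n,n)),h(n,n,cons(n,n)),n).
MGU = { R -> cons(7,7), A -> n, Y1 -> cons(7,cons(7,7)), T -> h(h(n,n,cons(n,n)),h(n,n,cons(n,n)),n), S -> 7, Z -> h(n,n,cons(n,n)), N -> h(h(n,n,cons(n,n)),h(n,n,cons(n,n)),n) }, so Z -> h(n,n,cons(n,n)).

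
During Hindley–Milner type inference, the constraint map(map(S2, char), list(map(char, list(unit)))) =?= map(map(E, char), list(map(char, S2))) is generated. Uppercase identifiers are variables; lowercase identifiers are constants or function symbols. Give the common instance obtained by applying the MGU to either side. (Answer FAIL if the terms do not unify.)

map(map(list(unit), char), list(map(char, list(unit))))

Decompose map/2: map(S2, char) =?= map(E, char),  list(map(char, list(unit))) =?= list(map(char, S2)).
Decompose map/2: S2 =?= E,  char =?= char.
Bind S2 := E; substituting into the one remaining equation that mentions S2 gives: list(map(char, list(unit))) =?= list(map(char, E)).
Delete trivial equation char =?= char.
Decompose list/1: map(char, list(unit)) =?= map(char, E).
Decompose map/2: char =?= char,  list(unit) =?= E.
Delete trivial equation char =?= char.
Bind E := list(unit). Substituting into the earlier binding gives S2 := list(unit).
Applying the MGU to either side gives map(map(list(unit), char), list(map(char, list(unit)))).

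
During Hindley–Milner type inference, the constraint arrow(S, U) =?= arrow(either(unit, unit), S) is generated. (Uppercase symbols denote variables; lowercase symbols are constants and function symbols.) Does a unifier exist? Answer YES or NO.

YES

Decompose arrow/2: S =?= either(unit, unit),  U =?= S.
Bind S := either(unit, unit); substituting into the remaining equation gives: U =?= either(unit, unit).
Bind U := either(unit, unit).
No equations remain and no clash or occurs-check failure arose, so a unifier exists.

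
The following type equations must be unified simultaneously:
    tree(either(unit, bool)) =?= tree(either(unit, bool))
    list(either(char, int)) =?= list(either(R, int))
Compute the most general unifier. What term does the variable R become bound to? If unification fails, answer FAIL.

Delete trivial equation tree(either(unit, bool)) =?= tree(either(unit, bool)).
Decompose list/1: either(char, int) =?= either(R, int).
Decompose either/2: char =?= R,  int =?= int.
Bind R := char; no other remaining equation mentions R.
Delete trivial equation int =?= int.
MGU = { R := char }, so R := char.

char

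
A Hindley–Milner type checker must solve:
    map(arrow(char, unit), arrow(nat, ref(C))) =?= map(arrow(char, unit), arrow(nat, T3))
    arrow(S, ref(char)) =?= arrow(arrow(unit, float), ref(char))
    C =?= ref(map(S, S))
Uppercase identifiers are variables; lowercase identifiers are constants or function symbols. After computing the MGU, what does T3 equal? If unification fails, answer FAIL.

Decompose map/2: arrow(char, unit) =?= arrow(char, unit),  arrow(nat, ref(C)) =?= arrow(nat, T3).
Delete trivial equation arrow(char, unit) =?= arrow(char, unit).
Decompose arrow/2: nat =?= nat,  ref(C) =?= T3.
Delete trivial equation nat =?= nat.
Bind T3 := ref(C); no other remaining equation mentions T3.
Decompose arrow/2: S =?= arrow(unit, float),  ref(char) =?= ref(char).
Bind S := arrow(unit, float); substituting into the one remaining equation that mentions S gives: C =?= ref(map(arrow(unit, float), arrow(unit, float))).
Delete trivial equation ref(char) =?= ref(char).
Bind C := ref(map(arrow(unit, float), arrow(unit, float))). Substituting into the earlier binding gives T3 := ref(ref(map(arrow(unit, float), arrow(unit, float)))).
MGU = { T3 -> ref(ref(map(arrow(unit, float), arrow(unit, float)))), S -> arrow(unit, float), C -> ref(map(arrow(unit, float), arrow(unit, float))) }, so T3 -> ref(ref(map(arrow(unit, float), arrow(unit, float)))).

ref(ref(map(arrow(unit, float), arrow(unit, float))))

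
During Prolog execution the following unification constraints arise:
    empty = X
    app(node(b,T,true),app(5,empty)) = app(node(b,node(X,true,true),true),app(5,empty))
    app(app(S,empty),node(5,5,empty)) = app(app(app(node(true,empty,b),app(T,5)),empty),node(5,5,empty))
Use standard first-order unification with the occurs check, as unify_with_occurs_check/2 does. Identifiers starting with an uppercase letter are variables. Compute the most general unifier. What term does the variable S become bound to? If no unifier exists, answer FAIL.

Bind X := empty; substituting into the one remaining equation that mentions X gives: app(node(b,T,true),app(5,empty)) = app(node(b,node(empty,true,true),true),app(5,empty)).
Decompose app/2: node(b,T,true) = node(b,node(empty,true,true),true),  app(5,empty) = app(5,empty).
Decompose node/3: b = b,  T = node(empty,true,true),  true = true.
Delete trivial equation b = b.
Bind T := node(empty,true,true); substituting into the one remaining equation that mentions T gives: app(app(S,empty),node(5,5,empty)) = app(app(app(node(true,empty,b),app(node(empty,true,true),5)),empty),node(5,5,empty)).
Delete trivial equation true = true.
Delete trivial equation app(5,empty) = app(5,empty).
Decompose app/2: app(S,empty) = app(app(node(true,empty,b),app(node(empty,true,true),5)),empty),  node(5,5,empty) = node(5,5,empty).
Decompose app/2: S = app(node(true,empty,b),app(node(empty,true,true),5)),  empty = empty.
Bind S := app(node(true,empty,b),app(node(empty,true,true),5)); no other remaining equation mentions S.
Delete trivial equation empty = empty.
Delete trivial equation node(5,5,empty) = node(5,5,empty).
MGU = { X -> empty, T -> node(empty,true,true), S -> app(node(true,empty,b),app(node(empty,true,true),5)) }, so S -> app(node(true,empty,b),app(node(empty,true,true),5)).

app(node(true,empty,b),app(node(empty,true,true),5))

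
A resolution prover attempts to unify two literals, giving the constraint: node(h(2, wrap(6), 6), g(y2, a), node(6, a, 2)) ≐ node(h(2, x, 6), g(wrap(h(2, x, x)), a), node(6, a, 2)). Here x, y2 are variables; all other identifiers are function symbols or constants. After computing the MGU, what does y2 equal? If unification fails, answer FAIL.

Decompose node/3: h(2, wrap(6), 6) ≐ h(2, x, 6),  g(y2, a) ≐ g(wrap(h(2, x, x)), a),  node(6, a, 2) ≐ node(6, a, 2).
Decompose h/3: 2 ≐ 2,  wrap(6) ≐ x,  6 ≐ 6.
Delete trivial equation 2 ≐ 2.
Bind x := wrap(6); substituting into the one remaining equation that mentions x gives: g(y2, a) ≐ g(wrap(h(2, wrap(6), wrap(6))), a).
Delete trivial equation 6 ≐ 6.
Decompose g/2: y2 ≐ wrap(h(2, wrap(6), wrap(6))),  a ≐ a.
Bind y2 := wrap(h(2, wrap(6), wrap(6))); no other remaining equation mentions y2.
Delete trivial equation a ≐ a.
Delete trivial equation node(6, a, 2) ≐ node(6, a, 2).
MGU = { x := wrap(6), y2 := wrap(h(2, wrap(6), wrap(6))) }, so y2 := wrap(h(2, wrap(6), wrap(6))).

wrap(h(2, wrap(6), wrap(6)))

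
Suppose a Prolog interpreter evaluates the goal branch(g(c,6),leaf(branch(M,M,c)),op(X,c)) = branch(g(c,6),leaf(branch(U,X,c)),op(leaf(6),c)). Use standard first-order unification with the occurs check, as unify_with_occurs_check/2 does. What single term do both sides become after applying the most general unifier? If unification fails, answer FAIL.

branch(g(c,6),leaf(branch(leaf(6),leaf(6),c)),op(leaf(6),c))

Decompose branch/3: g(c,6) = g(c,6),  leaf(branch(M,M,c)) = leaf(branch(U,X,c)),  op(X,c) = op(leaf(6),c).
Delete trivial equation g(c,6) = g(c,6).
Decompose leaf/1: branch(M,M,c) = branch(U,X,c).
Decompose branch/3: M = U,  M = X,  c = c.
Bind M := U; substituting into the one remaining equation that mentions M gives: U = X.
Bind U := X; no other remaining equation mentions U. Substituting into the earlier binding gives M := X.
Delete trivial equation c = c.
Decompose op/2: X = leaf(6),  c = c.
Bind X := leaf(6); no other remaining equation mentions X. Substituting into the earlier bindings gives M := leaf(6), U := leaf(6).
Delete trivial equation c = c.
Applying the MGU to either side gives branch(g(c,6),leaf(branch(leaf(6),leaf(6),c)),op(leaf(6),c)).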